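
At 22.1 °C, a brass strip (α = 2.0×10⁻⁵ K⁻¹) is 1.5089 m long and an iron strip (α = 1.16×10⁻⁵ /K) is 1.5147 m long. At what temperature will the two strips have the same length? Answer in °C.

Equal length when α₁L₁ΔT − α₂L₂ΔT = L₂ − L₁ = 5.80×10⁻³ m
α₁L₁ = 3.0178×10⁻⁵, α₂L₂ = 1.757052×10⁻⁵ → Δ(αL) = 1.260748×10⁻⁵ m/K
ΔT = 5.80×10⁻³ / 1.260748×10⁻⁵ = 460.044 K, so T = 22.1 + 460.044 = 482.144 °C

T = 482.1 °C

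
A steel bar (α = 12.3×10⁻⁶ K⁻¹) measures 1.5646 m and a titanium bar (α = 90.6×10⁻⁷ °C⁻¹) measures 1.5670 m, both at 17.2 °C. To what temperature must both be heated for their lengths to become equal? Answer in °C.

T = 492.7 °C

Equal length when α₁L₁ΔT − α₂L₂ΔT = L₂ − L₁ = 2.40×10⁻³ m
α₁L₁ = 1.924458×10⁻⁵, α₂L₂ = 1.419702×10⁻⁵ → Δ(αL) = 5.04756×10⁻⁶ m/K
ΔT = 2.40×10⁻³ / 5.04756×10⁻⁶ = 475.477 K, so T = 17.2 + 475.477 = 492.677 °C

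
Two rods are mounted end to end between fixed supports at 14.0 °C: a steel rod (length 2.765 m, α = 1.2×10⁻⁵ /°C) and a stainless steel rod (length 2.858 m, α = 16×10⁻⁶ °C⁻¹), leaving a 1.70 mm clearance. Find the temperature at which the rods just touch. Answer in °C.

T = 35.5 °C

α₁L₁ = 3.318×10⁻⁵ m/K, α₂L₂ = 4.5728×10⁻⁵ m/K → total 7.8908×10⁻⁵ m/K
ΔT = g/(α₁L₁+α₂L₂) = 1.70×10⁻³ / 7.8908×10⁻⁵ = 21.544 K
T = 14.0 + 21.544 = 35.544 °C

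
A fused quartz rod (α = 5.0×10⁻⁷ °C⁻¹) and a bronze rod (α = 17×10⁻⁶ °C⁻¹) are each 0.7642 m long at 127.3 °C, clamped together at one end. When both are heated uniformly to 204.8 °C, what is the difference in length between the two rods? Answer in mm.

0.977 mm

ΔT = 77.5 K
fused quartz: ΔL = 5.0×10⁻⁷ × 0.7642 m × 77.5 = 2.9613×10⁻⁵ m = 0.029613 mm
bronze: ΔL = 17×10⁻⁶ × 0.7642 m × 77.5 = 1.0068×10⁻³ m = 1.0068 mm
difference = 1.0068 − 0.029613 = 0.977187 mm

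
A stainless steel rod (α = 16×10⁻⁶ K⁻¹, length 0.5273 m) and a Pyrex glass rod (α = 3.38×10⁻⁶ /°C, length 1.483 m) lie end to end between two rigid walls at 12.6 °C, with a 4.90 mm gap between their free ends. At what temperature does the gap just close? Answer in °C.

α₁L₁ = 8.4368×10⁻⁶ m/K, α₂L₂ = 5.01254×10⁻⁶ m/K → total 1.344934×10⁻⁵ m/K
ΔT = g/(α₁L₁+α₂L₂) = 4.90×10⁻³ / 1.344934×10⁻⁵ = 364.33 K
T = 12.6 + 364.33 = 376.93 °C

T = 377 °C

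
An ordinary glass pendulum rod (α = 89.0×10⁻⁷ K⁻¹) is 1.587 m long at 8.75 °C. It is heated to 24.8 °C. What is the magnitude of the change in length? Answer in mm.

|ΔT| = |24.8 − 8.75| = 16.05 K
ΔL = αL₀ΔT = (89.0×10⁻⁷)(1.587)(16.05) = 2.27×10⁻⁴ m

ΔL = 0.227 mm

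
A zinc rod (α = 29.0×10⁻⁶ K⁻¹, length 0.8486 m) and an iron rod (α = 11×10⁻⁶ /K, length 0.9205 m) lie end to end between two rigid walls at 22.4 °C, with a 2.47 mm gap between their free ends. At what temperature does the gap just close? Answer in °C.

T = 93.5 °C

α₁L₁ = 2.46094×10⁻⁵ m/K, α₂L₂ = 1.01255×10⁻⁵ m/K → total 3.47349×10⁻⁵ m/K
ΔT = g/(α₁L₁+α₂L₂) = 2.47×10⁻³ / 3.47349×10⁻⁵ = 71.110 K
T = 22.4 + 71.110 = 93.510 °C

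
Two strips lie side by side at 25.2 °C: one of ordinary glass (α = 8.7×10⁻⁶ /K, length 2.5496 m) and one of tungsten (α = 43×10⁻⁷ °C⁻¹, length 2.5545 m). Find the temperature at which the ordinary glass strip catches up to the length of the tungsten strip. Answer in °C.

L₁(1 + α₁ΔT) = L₂(1 + α₂ΔT) ⇒ ΔT = (L₂ − L₁)/(α₁L₁ − α₂L₂)
L₂ − L₁ = 2.5545 − 2.5496 = 4.90×10⁻³ m
α₁L₁ − α₂L₂ = 8.7×10⁻⁶×2.5496 − 43×10⁻⁷×2.5545 = 1.119717×10⁻⁵ m/K
ΔT = 4.90×10⁻³ / 1.119717×10⁻⁵ = 437.611 K
T = 25.2 + 437.611 = 462.811 °C

T = 462.8 °C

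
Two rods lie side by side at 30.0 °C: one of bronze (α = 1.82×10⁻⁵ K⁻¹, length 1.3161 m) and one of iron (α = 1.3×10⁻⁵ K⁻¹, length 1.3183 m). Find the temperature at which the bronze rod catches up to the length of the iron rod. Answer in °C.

T = 352.8 °C

Equal length when α₁L₁ΔT − α₂L₂ΔT = L₂ − L₁ = 2.20×10⁻³ m
α₁L₁ = 2.395302×10⁻⁵, α₂L₂ = 1.71379×10⁻⁵ → Δ(αL) = 6.81512×10⁻⁶ m/K
ΔT = 2.20×10⁻³ / 6.81512×10⁻⁶ = 322.812 K, so T = 30.0 + 322.812 = 352.812 °C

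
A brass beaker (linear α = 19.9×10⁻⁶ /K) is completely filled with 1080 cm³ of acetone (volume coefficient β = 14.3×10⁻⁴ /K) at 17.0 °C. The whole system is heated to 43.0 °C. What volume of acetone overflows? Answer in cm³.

38.5 cm³

The beaker also expands: β_container ≈ 3α = 5.97×10⁻⁵ /K
Net overflow = V₀(β_liq − 3α_cont)ΔT
β − 3α = 1.43×10⁻³ − 5.97×10⁻⁵ = 1.3703×10⁻³ /K; ΔT = 26.0 K
ΔV = 1080 × 1.3703×10⁻³ × 26.0 = 38.5 cm³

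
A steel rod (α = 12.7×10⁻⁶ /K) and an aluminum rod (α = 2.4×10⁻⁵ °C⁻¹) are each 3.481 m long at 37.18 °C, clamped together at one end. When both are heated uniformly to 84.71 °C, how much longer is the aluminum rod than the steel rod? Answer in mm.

1.87 mm

ΔT = 47.53 K
steel: ΔL = 12.7×10⁻⁶ × 3.481 m × 47.53 = 2.1012×10⁻³ m = 2.1012 mm
aluminum: ΔL = 2.4×10⁻⁵ × 3.481 m × 47.53 = 3.9708×10⁻³ m = 3.9708 mm
difference = 3.9708 − 2.1012 = 1.8696 mm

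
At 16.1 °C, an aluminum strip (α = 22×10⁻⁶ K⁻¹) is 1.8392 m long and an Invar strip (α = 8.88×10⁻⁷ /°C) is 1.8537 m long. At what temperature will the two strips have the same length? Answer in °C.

T = 389.7 °C

L₁(1 + α₁ΔT) = L₂(1 + α₂ΔT) ⇒ ΔT = (L₂ − L₁)/(α₁L₁ − α₂L₂)
L₂ − L₁ = 1.8537 − 1.8392 = 1.45×10⁻² m
α₁L₁ − α₂L₂ = 22×10⁻⁶×1.8392 − 8.88×10⁻⁷×1.8537 = 3.88163144×10⁻⁵ m/K
ΔT = 1.45×10⁻² / 3.88163144×10⁻⁵ = 373.554 K
T = 16.1 + 373.554 = 389.654 °C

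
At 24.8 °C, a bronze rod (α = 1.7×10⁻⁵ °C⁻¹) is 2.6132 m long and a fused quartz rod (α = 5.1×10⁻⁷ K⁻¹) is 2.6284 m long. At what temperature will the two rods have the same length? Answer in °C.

T = 377.6 °C

Equal length when α₁L₁ΔT − α₂L₂ΔT = L₂ − L₁ = 1.52×10⁻² m
α₁L₁ = 4.44244×10⁻⁵, α₂L₂ = 1.340484×10⁻⁶ → Δ(αL) = 4.3083916×10⁻⁵ m/K
ΔT = 1.52×10⁻² / 4.3083916×10⁻⁵ = 352.800 K, so T = 24.8 + 352.800 = 377.600 °C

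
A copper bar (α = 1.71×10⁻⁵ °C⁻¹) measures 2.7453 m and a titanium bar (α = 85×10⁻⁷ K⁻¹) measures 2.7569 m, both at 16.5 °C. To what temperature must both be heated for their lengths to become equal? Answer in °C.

T = 509.9 °C

Equal length when α₁L₁ΔT − α₂L₂ΔT = L₂ − L₁ = 1.16×10⁻² m
α₁L₁ = 4.694463×10⁻⁵, α₂L₂ = 2.343365×10⁻⁵ → Δ(αL) = 2.351098×10⁻⁵ m/K
ΔT = 1.16×10⁻² / 2.351098×10⁻⁵ = 493.386 K, so T = 16.5 + 493.386 = 509.886 °C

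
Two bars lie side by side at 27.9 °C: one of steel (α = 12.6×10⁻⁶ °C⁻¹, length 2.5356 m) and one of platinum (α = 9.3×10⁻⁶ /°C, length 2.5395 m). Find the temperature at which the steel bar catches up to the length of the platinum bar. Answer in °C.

L₁(1 + α₁ΔT) = L₂(1 + α₂ΔT) ⇒ ΔT = (L₂ − L₁)/(α₁L₁ − α₂L₂)
L₂ − L₁ = 2.5395 − 2.5356 = 3.90×10⁻³ m
α₁L₁ − α₂L₂ = 12.6×10⁻⁶×2.5356 − 9.3×10⁻⁶×2.5395 = 8.33121×10⁻⁶ m/K
ΔT = 3.90×10⁻³ / 8.33121×10⁻⁶ = 468.119 K
T = 27.9 + 468.119 = 496.019 °C

T = 496.0 °C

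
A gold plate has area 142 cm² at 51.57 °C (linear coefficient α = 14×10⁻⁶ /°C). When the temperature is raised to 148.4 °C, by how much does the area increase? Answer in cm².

Area coefficient ≈ 2α; |ΔT| = 96.83 K
ΔA = 2αA₀ΔT = 2(14×10⁻⁶)(142)(96.83) = 0.385 cm²

ΔA = 0.385 cm²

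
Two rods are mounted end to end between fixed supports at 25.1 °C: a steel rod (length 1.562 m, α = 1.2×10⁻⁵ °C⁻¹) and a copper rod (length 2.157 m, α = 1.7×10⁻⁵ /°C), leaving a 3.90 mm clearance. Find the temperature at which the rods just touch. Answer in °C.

Gap closes when ΔL₁ + ΔL₂ = 3.90 mm = 3.90×10⁻³ m
(α₁L₁ + α₂L₂)ΔT = g
α₁L₁ + α₂L₂ = 1.2×10⁻⁵×1.562 + 1.7×10⁻⁵×2.157 = 5.5413×10⁻⁵ m/K
ΔT = 3.90×10⁻³ / 5.5413×10⁻⁵ = 70.381 K
T = 25.1 + 70.381 = 95.481 °C

T = 95.5 °C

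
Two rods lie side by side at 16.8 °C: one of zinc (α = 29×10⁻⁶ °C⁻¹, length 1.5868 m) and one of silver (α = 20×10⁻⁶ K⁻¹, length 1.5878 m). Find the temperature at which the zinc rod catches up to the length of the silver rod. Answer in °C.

Equal length when α₁L₁ΔT − α₂L₂ΔT = L₂ − L₁ = 1.00×10⁻³ m
α₁L₁ = 4.60172×10⁻⁵, α₂L₂ = 3.1756×10⁻⁵ → Δ(αL) = 1.42612×10⁻⁵ m/K
ΔT = 1.00×10⁻³ / 1.42612×10⁻⁵ = 70.1203 K, so T = 16.8 + 70.1203 = 86.9203 °C

T = 86.92 °C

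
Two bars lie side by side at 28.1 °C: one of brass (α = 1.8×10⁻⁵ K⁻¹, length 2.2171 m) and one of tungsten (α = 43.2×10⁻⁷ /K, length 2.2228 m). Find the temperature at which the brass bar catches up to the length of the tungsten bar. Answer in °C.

L₁(1 + α₁ΔT) = L₂(1 + α₂ΔT) ⇒ ΔT = (L₂ − L₁)/(α₁L₁ − α₂L₂)
L₂ − L₁ = 2.2228 − 2.2171 = 5.70×10⁻³ m
α₁L₁ − α₂L₂ = 1.8×10⁻⁵×2.2171 − 43.2×10⁻⁷×2.2228 = 3.0305304×10⁻⁵ m/K
ΔT = 5.70×10⁻³ / 3.0305304×10⁻⁵ = 188.086 K
T = 28.1 + 188.086 = 216.186 °C

T = 216.2 °C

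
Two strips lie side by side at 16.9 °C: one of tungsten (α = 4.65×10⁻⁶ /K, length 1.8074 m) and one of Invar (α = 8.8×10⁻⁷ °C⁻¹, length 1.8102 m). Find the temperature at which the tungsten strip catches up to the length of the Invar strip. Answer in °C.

T = 428.0 °C

L₁(1 + α₁ΔT) = L₂(1 + α₂ΔT) ⇒ ΔT = (L₂ − L₁)/(α₁L₁ − α₂L₂)
L₂ − L₁ = 1.8102 − 1.8074 = 2.80×10⁻³ m
α₁L₁ − α₂L₂ = 4.65×10⁻⁶×1.8074 − 8.8×10⁻⁷×1.8102 = 6.811434×10⁻⁶ m/K
ΔT = 2.80×10⁻³ / 6.811434×10⁻⁶ = 411.073 K
T = 16.9 + 411.073 = 427.973 °C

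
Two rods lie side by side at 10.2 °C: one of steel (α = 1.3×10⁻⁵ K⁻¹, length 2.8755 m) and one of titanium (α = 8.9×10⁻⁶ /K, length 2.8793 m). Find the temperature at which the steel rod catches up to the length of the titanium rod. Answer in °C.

Equal length when α₁L₁ΔT − α₂L₂ΔT = L₂ − L₁ = 3.80×10⁻³ m
α₁L₁ = 3.73815×10⁻⁵, α₂L₂ = 2.562577×10⁻⁵ → Δ(αL) = 1.175573×10⁻⁵ m/K
ΔT = 3.80×10⁻³ / 1.175573×10⁻⁵ = 323.247 K, so T = 10.2 + 323.247 = 333.447 °C

T = 333.4 °C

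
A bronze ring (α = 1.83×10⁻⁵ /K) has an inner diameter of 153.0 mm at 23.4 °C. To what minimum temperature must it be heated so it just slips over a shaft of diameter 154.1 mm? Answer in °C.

Required Δd = 154.1 − 153.0 = 1.1 mm
Δd = αd₀ΔT ⇒ ΔT = Δd/(αd₀) = 1.1 / (1.83×10⁻⁵ × 153.0) = 392.87 K
T_min = 23.4 + 392.87 = 416.27 °C

T = 416 °C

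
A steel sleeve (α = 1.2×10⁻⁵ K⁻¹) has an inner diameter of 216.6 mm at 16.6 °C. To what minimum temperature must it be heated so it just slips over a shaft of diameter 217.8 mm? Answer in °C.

T = 478 °C

Required Δd = 217.8 − 216.6 = 1.2 mm
Δd = αd₀ΔT ⇒ ΔT = Δd/(αd₀) = 1.2 / (1.2×10⁻⁵ × 216.6) = 461.68 K
T_min = 16.6 + 461.68 = 478.28 °C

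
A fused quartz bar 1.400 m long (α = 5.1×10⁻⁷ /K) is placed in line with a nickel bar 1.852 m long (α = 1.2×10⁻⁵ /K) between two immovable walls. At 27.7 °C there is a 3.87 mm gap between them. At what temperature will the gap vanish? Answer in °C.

α₁L₁ = 7.140×10⁻⁷ m/K, α₂L₂ = 2.2224×10⁻⁵ m/K → total 2.2938×10⁻⁵ m/K
ΔT = g/(α₁L₁+α₂L₂) = 3.87×10⁻³ / 2.2938×10⁻⁵ = 168.72 K
T = 27.7 + 168.72 = 196.42 °C

T = 196 °C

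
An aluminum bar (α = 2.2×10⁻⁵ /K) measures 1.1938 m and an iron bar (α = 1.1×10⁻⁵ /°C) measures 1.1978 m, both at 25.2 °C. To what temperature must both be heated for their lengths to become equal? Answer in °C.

T = 330.8 °C

L₁(1 + α₁ΔT) = L₂(1 + α₂ΔT) ⇒ ΔT = (L₂ − L₁)/(α₁L₁ − α₂L₂)
L₂ − L₁ = 1.1978 − 1.1938 = 4.00×10⁻³ m
α₁L₁ − α₂L₂ = 2.2×10⁻⁵×1.1938 − 1.1×10⁻⁵×1.1978 = 1.30878×10⁻⁵ m/K
ΔT = 4.00×10⁻³ / 1.30878×10⁻⁵ = 305.628 K
T = 25.2 + 305.628 = 330.828 °C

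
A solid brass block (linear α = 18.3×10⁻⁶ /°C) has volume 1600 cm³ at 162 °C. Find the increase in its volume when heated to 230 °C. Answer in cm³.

ΔV = 5.97 cm³

Isotropic solid: β ≈ 3α = 5.5×10⁻⁵ /K; ΔT = 68 K
ΔV = 3αV₀ΔT = 3(18.3×10⁻⁶)(1600)(68) = 5.97 cm³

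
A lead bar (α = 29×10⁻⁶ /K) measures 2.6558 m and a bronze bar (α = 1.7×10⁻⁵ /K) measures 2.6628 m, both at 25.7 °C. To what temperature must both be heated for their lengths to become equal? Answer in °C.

Equal length when α₁L₁ΔT − α₂L₂ΔT = L₂ − L₁ = 7.00×10⁻³ m
α₁L₁ = 7.70182×10⁻⁵, α₂L₂ = 4.52676×10⁻⁵ → Δ(αL) = 3.17506×10⁻⁵ m/K
ΔT = 7.00×10⁻³ / 3.17506×10⁻⁵ = 220.468 K, so T = 25.7 + 220.468 = 246.168 °C

T = 246.2 °C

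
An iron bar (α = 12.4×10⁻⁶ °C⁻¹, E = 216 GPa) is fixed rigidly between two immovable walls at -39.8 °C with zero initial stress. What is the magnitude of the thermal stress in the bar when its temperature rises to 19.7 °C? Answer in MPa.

Fully constrained: the free strain ε = αΔT is blocked, so σ = Eε = EαΔT.
|ΔT| = 59.5 K
σ = 216×10⁹ × 12.4×10⁻⁶ × 59.5 = 1.59×10⁸ Pa

σ = 159 MPa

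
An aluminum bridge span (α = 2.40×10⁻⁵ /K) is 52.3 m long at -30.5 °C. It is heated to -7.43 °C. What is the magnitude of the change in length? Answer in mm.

ΔL = 29.0 mm

|ΔT| = |-7.43 − (-30.5)| = 23.07 K
ΔL = αL₀ΔT = (2.40×10⁻⁵)(52.3)(23.07) = 2.90×10⁻² m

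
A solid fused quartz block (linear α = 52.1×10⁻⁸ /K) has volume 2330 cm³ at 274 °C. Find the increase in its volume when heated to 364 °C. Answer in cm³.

ΔV = 0.328 cm³

Isotropic solid: β ≈ 3α = 1.6×10⁻⁶ /K; ΔT = 90 K
ΔV = 3αV₀ΔT = 3(52.1×10⁻⁸)(2330)(90) = 0.328 cm³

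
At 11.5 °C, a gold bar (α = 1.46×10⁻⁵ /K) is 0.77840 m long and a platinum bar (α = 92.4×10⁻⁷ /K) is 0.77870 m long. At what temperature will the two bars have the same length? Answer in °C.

L₁(1 + α₁ΔT) = L₂(1 + α₂ΔT) ⇒ ΔT = (L₂ − L₁)/(α₁L₁ − α₂L₂)
L₂ − L₁ = 0.77870 − 0.77840 = 3.00×10⁻⁴ m
α₁L₁ − α₂L₂ = 1.46×10⁻⁵×0.77840 − 92.4×10⁻⁷×0.77870 = 4.169452×10⁻⁶ m/K
ΔT = 3.00×10⁻⁴ / 4.169452×10⁻⁶ = 71.9519 K
T = 11.5 + 71.9519 = 83.4519 °C

T = 83.45 °C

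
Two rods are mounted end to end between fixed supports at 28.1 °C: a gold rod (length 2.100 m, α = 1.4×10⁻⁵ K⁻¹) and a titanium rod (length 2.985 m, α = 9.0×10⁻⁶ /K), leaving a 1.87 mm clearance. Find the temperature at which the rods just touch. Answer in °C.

T = 61.3 °C

Gap closes when ΔL₁ + ΔL₂ = 1.87 mm = 1.87×10⁻³ m
(α₁L₁ + α₂L₂)ΔT = g
α₁L₁ + α₂L₂ = 1.4×10⁻⁵×2.100 + 9.0×10⁻⁶×2.985 = 5.6265×10⁻⁵ m/K
ΔT = 1.87×10⁻³ / 5.6265×10⁻⁵ = 33.236 K
T = 28.1 + 33.236 = 61.336 °C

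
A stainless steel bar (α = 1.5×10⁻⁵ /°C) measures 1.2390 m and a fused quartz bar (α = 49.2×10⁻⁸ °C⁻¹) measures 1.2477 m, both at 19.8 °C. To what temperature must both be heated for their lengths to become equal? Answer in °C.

T = 503.9 °C

L₁(1 + α₁ΔT) = L₂(1 + α₂ΔT) ⇒ ΔT = (L₂ − L₁)/(α₁L₁ − α₂L₂)
L₂ − L₁ = 1.2477 − 1.2390 = 8.70×10⁻³ m
α₁L₁ − α₂L₂ = 1.5×10⁻⁵×1.2390 − 49.2×10⁻⁸×1.2477 = 1.79711316×10⁻⁵ m/K
ΔT = 8.70×10⁻³ / 1.79711316×10⁻⁵ = 484.110 K
T = 19.8 + 484.110 = 503.910 °C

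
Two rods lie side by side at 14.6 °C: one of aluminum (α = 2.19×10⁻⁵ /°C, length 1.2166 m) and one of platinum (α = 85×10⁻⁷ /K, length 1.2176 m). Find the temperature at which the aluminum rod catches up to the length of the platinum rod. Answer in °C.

T = 75.97 °C

L₁(1 + α₁ΔT) = L₂(1 + α₂ΔT) ⇒ ΔT = (L₂ − L₁)/(α₁L₁ − α₂L₂)
L₂ − L₁ = 1.2176 − 1.2166 = 1.00×10⁻³ m
α₁L₁ − α₂L₂ = 2.19×10⁻⁵×1.2166 − 85×10⁻⁷×1.2176 = 1.629394×10⁻⁵ m/K
ΔT = 1.00×10⁻³ / 1.629394×10⁻⁵ = 61.3725 K
T = 14.6 + 61.3725 = 75.9725 °C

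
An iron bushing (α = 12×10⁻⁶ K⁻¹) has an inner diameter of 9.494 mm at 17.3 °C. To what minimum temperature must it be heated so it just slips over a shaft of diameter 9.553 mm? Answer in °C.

T = 535 °C

Required Δd = 9.553 − 9.494 = 0.059 mm
Δd = αd₀ΔT ⇒ ΔT = Δd/(αd₀) = 0.059 / (12×10⁻⁶ × 9.494) = 517.87 K
T_min = 17.3 + 517.87 = 535.17 °C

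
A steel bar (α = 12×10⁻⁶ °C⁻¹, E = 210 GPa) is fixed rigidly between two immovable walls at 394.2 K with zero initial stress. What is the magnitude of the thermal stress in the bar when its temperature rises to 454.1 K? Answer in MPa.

Fully constrained: the free strain ε = αΔT is blocked, so σ = Eε = EαΔT.
|ΔT| = 59.9 K
σ = 210×10⁹ × 12×10⁻⁶ × 59.9 = 1.51×10⁸ Pa

σ = 151 MPa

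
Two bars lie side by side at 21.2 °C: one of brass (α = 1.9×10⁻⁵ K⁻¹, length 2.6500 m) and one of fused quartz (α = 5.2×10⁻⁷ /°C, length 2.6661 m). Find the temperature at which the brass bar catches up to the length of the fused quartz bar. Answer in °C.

Equal length when α₁L₁ΔT − α₂L₂ΔT = L₂ − L₁ = 1.61×10⁻² m
α₁L₁ = 5.035×10⁻⁵, α₂L₂ = 1.386372×10⁻⁶ → Δ(αL) = 4.8963628×10⁻⁵ m/K
ΔT = 1.61×10⁻² / 4.8963628×10⁻⁵ = 328.816 K, so T = 21.2 + 328.816 = 350.016 °C

T = 350.0 °C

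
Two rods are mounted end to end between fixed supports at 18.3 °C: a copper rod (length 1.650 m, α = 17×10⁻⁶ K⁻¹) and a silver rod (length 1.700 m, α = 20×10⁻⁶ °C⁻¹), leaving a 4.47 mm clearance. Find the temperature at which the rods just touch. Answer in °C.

Gap closes when ΔL₁ + ΔL₂ = 4.47 mm = 4.47×10⁻³ m
(α₁L₁ + α₂L₂)ΔT = g
α₁L₁ + α₂L₂ = 17×10⁻⁶×1.650 + 20×10⁻⁶×1.700 = 6.205×10⁻⁵ m/K
ΔT = 4.47×10⁻³ / 6.205×10⁻⁵ = 72.039 K
T = 18.3 + 72.039 = 90.339 °C

T = 90.3 °C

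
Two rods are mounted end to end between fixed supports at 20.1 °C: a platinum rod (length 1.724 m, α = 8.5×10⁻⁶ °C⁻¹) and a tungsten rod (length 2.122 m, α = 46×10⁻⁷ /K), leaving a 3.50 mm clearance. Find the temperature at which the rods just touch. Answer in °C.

T = 163 °C

Gap closes when ΔL₁ + ΔL₂ = 3.50 mm = 3.50×10⁻³ m
(α₁L₁ + α₂L₂)ΔT = g
α₁L₁ + α₂L₂ = 8.5×10⁻⁶×1.724 + 46×10⁻⁷×2.122 = 2.44152×10⁻⁵ m/K
ΔT = 3.50×10⁻³ / 2.44152×10⁻⁵ = 143.35 K
T = 20.1 + 143.35 = 163.45 °C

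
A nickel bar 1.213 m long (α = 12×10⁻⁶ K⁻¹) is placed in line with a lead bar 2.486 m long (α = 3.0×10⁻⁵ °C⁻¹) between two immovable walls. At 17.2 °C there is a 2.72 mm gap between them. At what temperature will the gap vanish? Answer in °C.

T = 47.7 °C

α₁L₁ = 1.4556×10⁻⁵ m/K, α₂L₂ = 7.458×10⁻⁵ m/K → total 8.9136×10⁻⁵ m/K
ΔT = g/(α₁L₁+α₂L₂) = 2.72×10⁻³ / 8.9136×10⁻⁵ = 30.515 K
T = 17.2 + 30.515 = 47.715 °C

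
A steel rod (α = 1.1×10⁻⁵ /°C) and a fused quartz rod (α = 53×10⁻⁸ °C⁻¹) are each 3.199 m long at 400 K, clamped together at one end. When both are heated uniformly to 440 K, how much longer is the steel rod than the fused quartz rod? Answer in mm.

ΔT = 40 K
steel: ΔL = 1.1×10⁻⁵ × 3.199 m × 40 = 1.4076×10⁻³ m = 1.4076 mm
fused quartz: ΔL = 53×10⁻⁸ × 3.199 m × 40 = 6.7819×10⁻⁵ m = 0.067819 mm
difference = 1.4076 − 0.067819 = 1.339781 mm

1.34 mm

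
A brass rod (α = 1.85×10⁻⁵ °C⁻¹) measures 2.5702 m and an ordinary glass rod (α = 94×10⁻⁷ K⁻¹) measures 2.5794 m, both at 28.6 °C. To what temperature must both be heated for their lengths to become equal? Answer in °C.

L₁(1 + α₁ΔT) = L₂(1 + α₂ΔT) ⇒ ΔT = (L₂ − L₁)/(α₁L₁ − α₂L₂)
L₂ − L₁ = 2.5794 − 2.5702 = 9.20×10⁻³ m
α₁L₁ − α₂L₂ = 1.85×10⁻⁵×2.5702 − 94×10⁻⁷×2.5794 = 2.330234×10⁻⁵ m/K
ΔT = 9.20×10⁻³ / 2.330234×10⁻⁵ = 394.810 K
T = 28.6 + 394.810 = 423.410 °C

T = 423.4 °C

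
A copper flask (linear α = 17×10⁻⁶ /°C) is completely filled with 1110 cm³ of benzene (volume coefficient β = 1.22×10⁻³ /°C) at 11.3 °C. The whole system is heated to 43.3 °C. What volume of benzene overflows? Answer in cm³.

The flask also expands: β_container ≈ 3α = 5.1×10⁻⁵ /K
Net overflow = V₀(β_liq − 3α_cont)ΔT
β − 3α = 1.22×10⁻³ − 5.1×10⁻⁵ = 1.169×10⁻³ /K; ΔT = 32.0 K
ΔV = 1110 × 1.169×10⁻³ × 32.0 = 41.5 cm³

41.5 cm³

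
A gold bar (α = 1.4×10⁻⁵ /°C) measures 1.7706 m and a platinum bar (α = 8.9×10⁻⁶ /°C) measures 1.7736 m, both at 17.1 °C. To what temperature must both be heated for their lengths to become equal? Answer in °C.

Equal length when α₁L₁ΔT − α₂L₂ΔT = L₂ − L₁ = 3.00×10⁻³ m
α₁L₁ = 2.47884×10⁻⁵, α₂L₂ = 1.578504×10⁻⁵ → Δ(αL) = 9.00336×10⁻⁶ m/K
ΔT = 3.00×10⁻³ / 9.00336×10⁻⁶ = 333.209 K, so T = 17.1 + 333.209 = 350.309 °C

T = 350.3 °C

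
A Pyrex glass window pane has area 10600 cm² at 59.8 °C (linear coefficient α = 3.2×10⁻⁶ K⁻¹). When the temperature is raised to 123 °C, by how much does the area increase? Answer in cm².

ΔA = 4.29 cm²

Area coefficient ≈ 2α; |ΔT| = 63.2 K
ΔA = 2αA₀ΔT = 2(3.2×10⁻⁶)(10600)(63.2) = 4.29 cm²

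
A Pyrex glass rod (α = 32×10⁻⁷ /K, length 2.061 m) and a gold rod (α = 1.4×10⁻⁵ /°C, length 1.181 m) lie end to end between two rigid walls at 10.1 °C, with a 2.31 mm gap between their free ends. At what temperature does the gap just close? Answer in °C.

T = 110 °C

α₁L₁ = 6.5952×10⁻⁶ m/K, α₂L₂ = 1.6534×10⁻⁵ m/K → total 2.31292×10⁻⁵ m/K
ΔT = g/(α₁L₁+α₂L₂) = 2.31×10⁻³ / 2.31292×10⁻⁵ = 99.87 K
T = 10.1 + 99.87 = 109.97 °C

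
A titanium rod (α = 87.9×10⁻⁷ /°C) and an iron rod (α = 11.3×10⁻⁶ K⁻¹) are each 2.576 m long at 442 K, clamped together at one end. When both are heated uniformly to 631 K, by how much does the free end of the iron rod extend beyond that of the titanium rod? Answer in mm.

ΔT = 189 K
titanium: ΔL = 87.9×10⁻⁷ × 2.576 m × 189 = 4.2795×10⁻³ m = 4.2795 mm
iron: ΔL = 11.3×10⁻⁶ × 2.576 m × 189 = 5.5016×10⁻³ m = 5.5016 mm
difference = 5.5016 − 4.2795 = 1.2221 mm

1.22 mm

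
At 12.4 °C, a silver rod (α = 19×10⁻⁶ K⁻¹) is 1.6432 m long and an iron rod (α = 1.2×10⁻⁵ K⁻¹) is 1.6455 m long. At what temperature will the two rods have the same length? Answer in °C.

T = 212.8 °C

L₁(1 + α₁ΔT) = L₂(1 + α₂ΔT) ⇒ ΔT = (L₂ − L₁)/(α₁L₁ − α₂L₂)
L₂ − L₁ = 1.6455 − 1.6432 = 2.30×10⁻³ m
α₁L₁ − α₂L₂ = 19×10⁻⁶×1.6432 − 1.2×10⁻⁵×1.6455 = 1.14748×10⁻⁵ m/K
ΔT = 2.30×10⁻³ / 1.14748×10⁻⁵ = 200.439 K
T = 12.4 + 200.439 = 212.839 °C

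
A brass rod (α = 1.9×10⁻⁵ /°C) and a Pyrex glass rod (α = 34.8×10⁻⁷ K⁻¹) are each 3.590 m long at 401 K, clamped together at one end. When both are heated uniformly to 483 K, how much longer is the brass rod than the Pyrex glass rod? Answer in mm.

ΔT = 82 K
brass: ΔL = 1.9×10⁻⁵ × 3.590 m × 82 = 5.5932×10⁻³ m = 5.5932 mm
Pyrex glass: ΔL = 34.8×10⁻⁷ × 3.590 m × 82 = 1.0244×10⁻³ m = 1.0244 mm
difference = 5.5932 − 1.0244 = 4.5688 mm

4.57 mm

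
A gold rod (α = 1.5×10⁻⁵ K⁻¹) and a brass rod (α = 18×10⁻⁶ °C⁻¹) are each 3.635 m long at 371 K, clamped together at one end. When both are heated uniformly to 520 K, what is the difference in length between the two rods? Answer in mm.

ΔT = 149 K
gold: ΔL = 1.5×10⁻⁵ × 3.635 m × 149 = 8.1242×10⁻³ m = 8.1242 mm
brass: ΔL = 18×10⁻⁶ × 3.635 m × 149 = 9.7491×10⁻³ m = 9.7491 mm
difference = 9.7491 − 8.1242 = 1.6249 mm

1.62 mm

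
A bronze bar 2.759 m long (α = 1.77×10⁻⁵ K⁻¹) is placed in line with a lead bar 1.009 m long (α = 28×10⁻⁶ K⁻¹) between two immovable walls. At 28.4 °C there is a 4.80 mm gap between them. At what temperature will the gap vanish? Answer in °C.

T = 90.7 °C

Gap closes when ΔL₁ + ΔL₂ = 4.80 mm = 4.80×10⁻³ m
(α₁L₁ + α₂L₂)ΔT = g
α₁L₁ + α₂L₂ = 1.77×10⁻⁵×2.759 + 28×10⁻⁶×1.009 = 7.70863×10⁻⁵ m/K
ΔT = 4.80×10⁻³ / 7.70863×10⁻⁵ = 62.268 K
T = 28.4 + 62.268 = 90.668 °C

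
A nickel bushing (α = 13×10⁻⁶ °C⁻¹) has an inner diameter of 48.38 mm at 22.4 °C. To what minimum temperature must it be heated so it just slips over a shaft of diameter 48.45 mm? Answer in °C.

Required Δd = 48.45 − 48.38 = 0.07 mm
Δd = αd₀ΔT ⇒ ΔT = Δd/(αd₀) = 0.07 / (13×10⁻⁶ × 48.38) = 111.30 K
T_min = 22.4 + 111.30 = 133.70 °C

T = 134 °C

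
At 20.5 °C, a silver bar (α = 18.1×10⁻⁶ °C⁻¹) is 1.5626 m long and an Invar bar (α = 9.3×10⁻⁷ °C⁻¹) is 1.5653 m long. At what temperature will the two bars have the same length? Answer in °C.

Equal length when α₁L₁ΔT − α₂L₂ΔT = L₂ − L₁ = 2.70×10⁻³ m
α₁L₁ = 2.828306×10⁻⁵, α₂L₂ = 1.455729×10⁻⁶ → Δ(αL) = 2.6827331×10⁻⁵ m/K
ΔT = 2.70×10⁻³ / 2.6827331×10⁻⁵ = 100.644 K, so T = 20.5 + 100.644 = 121.144 °C

T = 121.1 °C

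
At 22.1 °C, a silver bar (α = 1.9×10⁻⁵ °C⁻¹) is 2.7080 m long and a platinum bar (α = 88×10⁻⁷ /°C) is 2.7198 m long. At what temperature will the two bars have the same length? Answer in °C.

T = 450.9 °C

L₁(1 + α₁ΔT) = L₂(1 + α₂ΔT) ⇒ ΔT = (L₂ − L₁)/(α₁L₁ − α₂L₂)
L₂ − L₁ = 2.7198 − 2.7080 = 1.18×10⁻² m
α₁L₁ − α₂L₂ = 1.9×10⁻⁵×2.7080 − 88×10⁻⁷×2.7198 = 2.751776×10⁻⁵ m/K
ΔT = 1.18×10⁻² / 2.751776×10⁻⁵ = 428.814 K
T = 22.1 + 428.814 = 450.914 °C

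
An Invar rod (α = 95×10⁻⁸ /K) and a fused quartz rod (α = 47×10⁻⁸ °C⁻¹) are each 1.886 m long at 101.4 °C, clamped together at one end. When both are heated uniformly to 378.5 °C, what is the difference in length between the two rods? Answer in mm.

ΔT = 277.1 K
Invar: ΔL = 95×10⁻⁸ × 1.886 m × 277.1 = 4.9648×10⁻⁴ m = 0.49648 mm
fused quartz: ΔL = 47×10⁻⁸ × 1.886 m × 277.1 = 2.4563×10⁻⁴ m = 0.24563 mm
difference = 0.49648 − 0.24563 = 0.25085 mm

0.251 mm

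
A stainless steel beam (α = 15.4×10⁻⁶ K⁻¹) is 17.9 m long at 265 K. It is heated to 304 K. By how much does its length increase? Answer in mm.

ΔL = 10.8 mm

|ΔT| = |304 − 265| = 39 K
ΔL = αL₀ΔT = (15.4×10⁻⁶)(17.9)(39) = 1.08×10⁻² m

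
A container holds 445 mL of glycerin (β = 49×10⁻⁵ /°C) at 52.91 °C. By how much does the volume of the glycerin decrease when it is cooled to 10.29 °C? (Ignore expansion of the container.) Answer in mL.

ΔV = 9.29 mL

|ΔT| = |10.29 − 52.91| = 42.62 K
ΔV = βV₀ΔT = (49×10⁻⁵)(445)(42.62) = 9.29 mL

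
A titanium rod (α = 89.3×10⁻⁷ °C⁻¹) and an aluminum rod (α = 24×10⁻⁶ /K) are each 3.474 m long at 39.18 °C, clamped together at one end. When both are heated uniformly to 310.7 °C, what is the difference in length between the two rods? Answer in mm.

ΔT = 271.52 K
titanium: ΔL = 89.3×10⁻⁷ × 3.474 m × 271.52 = 8.4233×10⁻³ m = 8.4233 mm
aluminum: ΔL = 24×10⁻⁶ × 3.474 m × 271.52 = 2.2638×10⁻² m = 22.638 mm
difference = 22.638 − 8.4233 = 14.2147 mm

14.2 mm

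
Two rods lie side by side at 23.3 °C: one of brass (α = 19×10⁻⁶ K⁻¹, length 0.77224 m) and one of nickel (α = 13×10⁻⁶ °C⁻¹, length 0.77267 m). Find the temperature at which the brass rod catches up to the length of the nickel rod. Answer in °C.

T = 116.2 °C

L₁(1 + α₁ΔT) = L₂(1 + α₂ΔT) ⇒ ΔT = (L₂ − L₁)/(α₁L₁ − α₂L₂)
L₂ − L₁ = 0.77267 − 0.77224 = 4.30×10⁻⁴ m
α₁L₁ − α₂L₂ = 19×10⁻⁶×0.77224 − 13×10⁻⁶×0.77267 = 4.62785×10⁻⁶ m/K
ΔT = 4.30×10⁻⁴ / 4.62785×10⁻⁶ = 92.916 K
T = 23.3 + 92.916 = 116.216 °C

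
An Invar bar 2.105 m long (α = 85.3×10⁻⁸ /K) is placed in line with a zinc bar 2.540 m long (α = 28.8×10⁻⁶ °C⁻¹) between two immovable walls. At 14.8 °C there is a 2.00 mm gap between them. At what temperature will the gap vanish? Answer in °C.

Gap closes when ΔL₁ + ΔL₂ = 2.00 mm = 2.00×10⁻³ m
(α₁L₁ + α₂L₂)ΔT = g
α₁L₁ + α₂L₂ = 85.3×10⁻⁸×2.105 + 28.8×10⁻⁶×2.540 = 7.4947565×10⁻⁵ m/K
ΔT = 2.00×10⁻³ / 7.4947565×10⁻⁵ = 26.685 K
T = 14.8 + 26.685 = 41.485 °C

T = 41.5 °C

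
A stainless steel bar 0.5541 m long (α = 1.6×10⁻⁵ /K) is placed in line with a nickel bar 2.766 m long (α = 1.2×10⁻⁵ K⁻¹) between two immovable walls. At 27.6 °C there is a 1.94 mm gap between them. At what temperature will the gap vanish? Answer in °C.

α₁L₁ = 8.8656×10⁻⁶ m/K, α₂L₂ = 3.3192×10⁻⁵ m/K → total 4.20576×10⁻⁵ m/K
ΔT = g/(α₁L₁+α₂L₂) = 1.94×10⁻³ / 4.20576×10⁻⁵ = 46.127 K
T = 27.6 + 46.127 = 73.727 °C

T = 73.7 °C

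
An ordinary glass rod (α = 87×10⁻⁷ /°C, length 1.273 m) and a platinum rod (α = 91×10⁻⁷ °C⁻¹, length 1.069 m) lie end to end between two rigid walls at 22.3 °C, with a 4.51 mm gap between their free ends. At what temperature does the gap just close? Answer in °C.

T = 239 °C

α₁L₁ = 1.10751×10⁻⁵ m/K, α₂L₂ = 9.7279×10⁻⁶ m/K → total 2.0803×10⁻⁵ m/K
ΔT = g/(α₁L₁+α₂L₂) = 4.51×10⁻³ / 2.0803×10⁻⁵ = 216.80 K
T = 22.3 + 216.80 = 239.10 °C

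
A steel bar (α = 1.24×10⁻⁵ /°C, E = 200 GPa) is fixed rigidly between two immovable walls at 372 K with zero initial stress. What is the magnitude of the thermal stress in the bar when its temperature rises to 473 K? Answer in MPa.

σ = 250 MPa

Fully constrained: the free strain ε = αΔT is blocked, so σ = Eε = EαΔT.
|ΔT| = 101 K
σ = 200×10⁹ × 1.24×10⁻⁵ × 101 = 2.50×10⁸ Pa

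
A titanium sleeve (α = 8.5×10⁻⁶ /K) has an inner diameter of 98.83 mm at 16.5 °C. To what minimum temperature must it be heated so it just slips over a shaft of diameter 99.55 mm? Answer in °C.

T = 874 °C

Required Δd = 99.55 − 98.83 = 0.72 mm
Δd = αd₀ΔT ⇒ ΔT = Δd/(αd₀) = 0.72 / (8.5×10⁻⁶ × 98.83) = 857.09 K
T_min = 16.5 + 857.09 = 873.59 °C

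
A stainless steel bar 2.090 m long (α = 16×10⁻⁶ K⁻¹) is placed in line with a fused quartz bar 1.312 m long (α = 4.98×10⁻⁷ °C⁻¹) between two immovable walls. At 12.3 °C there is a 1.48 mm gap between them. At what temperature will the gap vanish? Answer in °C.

α₁L₁ = 3.344×10⁻⁵ m/K, α₂L₂ = 6.53376×10⁻⁷ m/K → total 3.4093376×10⁻⁵ m/K
ΔT = g/(α₁L₁+α₂L₂) = 1.48×10⁻³ / 3.4093376×10⁻⁵ = 43.410 K
T = 12.3 + 43.410 = 55.710 °C

T = 55.7 °C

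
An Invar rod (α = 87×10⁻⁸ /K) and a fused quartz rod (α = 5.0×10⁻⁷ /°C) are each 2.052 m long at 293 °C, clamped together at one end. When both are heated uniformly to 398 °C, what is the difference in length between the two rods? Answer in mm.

ΔT = 105 K
Invar: ΔL = 87×10⁻⁸ × 2.052 m × 105 = 1.8745×10⁻⁴ m = 0.18745 mm
fused quartz: ΔL = 5.0×10⁻⁷ × 2.052 m × 105 = 1.0773×10⁻⁴ m = 0.10773 mm
difference = 0.18745 − 0.10773 = 0.07972 mm

0.0797 mm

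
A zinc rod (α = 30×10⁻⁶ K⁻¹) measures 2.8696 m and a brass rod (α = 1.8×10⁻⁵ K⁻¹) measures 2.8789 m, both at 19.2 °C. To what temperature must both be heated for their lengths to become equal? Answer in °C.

L₁(1 + α₁ΔT) = L₂(1 + α₂ΔT) ⇒ ΔT = (L₂ − L₁)/(α₁L₁ − α₂L₂)
L₂ − L₁ = 2.8789 − 2.8696 = 9.30×10⁻³ m
α₁L₁ − α₂L₂ = 30×10⁻⁶×2.8696 − 1.8×10⁻⁵×2.8789 = 3.42678×10⁻⁵ m/K
ΔT = 9.30×10⁻³ / 3.42678×10⁻⁵ = 271.392 K
T = 19.2 + 271.392 = 290.592 °C

T = 290.6 °C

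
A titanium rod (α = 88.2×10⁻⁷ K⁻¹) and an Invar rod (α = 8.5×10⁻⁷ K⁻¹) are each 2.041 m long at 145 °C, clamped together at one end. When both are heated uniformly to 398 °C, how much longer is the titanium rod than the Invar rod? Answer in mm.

ΔT = 253 K
titanium: ΔL = 88.2×10⁻⁷ × 2.041 m × 253 = 4.5544×10⁻³ m = 4.5544 mm
Invar: ΔL = 8.5×10⁻⁷ × 2.041 m × 253 = 4.3892×10⁻⁴ m = 0.43892 mm
difference = 4.5544 − 0.43892 = 4.11548 mm

4.12 mm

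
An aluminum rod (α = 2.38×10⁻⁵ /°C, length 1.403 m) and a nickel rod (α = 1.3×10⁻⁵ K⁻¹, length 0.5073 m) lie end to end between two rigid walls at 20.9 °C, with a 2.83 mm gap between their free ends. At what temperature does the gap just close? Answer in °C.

Gap closes when ΔL₁ + ΔL₂ = 2.83 mm = 2.83×10⁻³ m
(α₁L₁ + α₂L₂)ΔT = g
α₁L₁ + α₂L₂ = 2.38×10⁻⁵×1.403 + 1.3×10⁻⁵×0.5073 = 3.99863×10⁻⁵ m/K
ΔT = 2.83×10⁻³ / 3.99863×10⁻⁵ = 70.774 K
T = 20.9 + 70.774 = 91.674 °C

T = 91.7 °C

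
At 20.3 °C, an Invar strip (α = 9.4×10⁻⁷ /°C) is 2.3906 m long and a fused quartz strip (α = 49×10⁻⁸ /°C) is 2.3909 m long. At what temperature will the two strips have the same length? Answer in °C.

T = 299.2 °C

L₁(1 + α₁ΔT) = L₂(1 + α₂ΔT) ⇒ ΔT = (L₂ − L₁)/(α₁L₁ − α₂L₂)
L₂ − L₁ = 2.3909 − 2.3906 = 3.00×10⁻⁴ m
α₁L₁ − α₂L₂ = 9.4×10⁻⁷×2.3906 − 49×10⁻⁸×2.3909 = 1.075623×10⁻⁶ m/K
ΔT = 3.00×10⁻⁴ / 1.075623×10⁻⁶ = 278.908 K
T = 20.3 + 278.908 = 299.208 °C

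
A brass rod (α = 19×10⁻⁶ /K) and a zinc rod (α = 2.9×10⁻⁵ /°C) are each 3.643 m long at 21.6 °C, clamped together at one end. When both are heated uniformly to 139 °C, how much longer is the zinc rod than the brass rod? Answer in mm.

4.28 mm

ΔT = 117.4 K
brass: ΔL = 19×10⁻⁶ × 3.643 m × 117.4 = 8.1261×10⁻³ m = 8.1261 mm
zinc: ΔL = 2.9×10⁻⁵ × 3.643 m × 117.4 = 1.2403×10⁻² m = 12.403 mm
difference = 12.403 − 8.1261 = 4.2769 mm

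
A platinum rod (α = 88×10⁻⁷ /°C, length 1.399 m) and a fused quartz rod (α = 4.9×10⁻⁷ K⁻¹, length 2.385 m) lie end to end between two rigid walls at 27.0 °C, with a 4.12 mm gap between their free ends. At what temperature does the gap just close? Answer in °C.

T = 333 °C

Gap closes when ΔL₁ + ΔL₂ = 4.12 mm = 4.12×10⁻³ m
(α₁L₁ + α₂L₂)ΔT = g
α₁L₁ + α₂L₂ = 88×10⁻⁷×1.399 + 4.9×10⁻⁷×2.385 = 1.347985×10⁻⁵ m/K
ΔT = 4.12×10⁻³ / 1.347985×10⁻⁵ = 305.64 K
T = 27.0 + 305.64 = 332.64 °C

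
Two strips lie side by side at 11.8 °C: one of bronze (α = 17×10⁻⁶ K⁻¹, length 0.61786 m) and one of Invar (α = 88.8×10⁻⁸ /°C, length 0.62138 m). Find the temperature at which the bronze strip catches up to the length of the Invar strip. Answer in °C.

L₁(1 + α₁ΔT) = L₂(1 + α₂ΔT) ⇒ ΔT = (L₂ − L₁)/(α₁L₁ − α₂L₂)
L₂ − L₁ = 0.62138 − 0.61786 = 3.52×10⁻³ m
α₁L₁ − α₂L₂ = 17×10⁻⁶×0.61786 − 88.8×10⁻⁸×0.62138 = 9.95183456×10⁻⁶ m/K
ΔT = 3.52×10⁻³ / 9.95183456×10⁻⁶ = 353.704 K
T = 11.8 + 353.704 = 365.504 °C

T = 365.5 °C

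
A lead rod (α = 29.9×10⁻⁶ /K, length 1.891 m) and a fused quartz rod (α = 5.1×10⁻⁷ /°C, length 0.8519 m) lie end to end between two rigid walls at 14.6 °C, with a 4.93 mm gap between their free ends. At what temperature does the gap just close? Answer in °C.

T = 101 °C

Gap closes when ΔL₁ + ΔL₂ = 4.93 mm = 4.93×10⁻³ m
(α₁L₁ + α₂L₂)ΔT = g
α₁L₁ + α₂L₂ = 29.9×10⁻⁶×1.891 + 5.1×10⁻⁷×0.8519 = 5.6975369×10⁻⁵ m/K
ΔT = 4.93×10⁻³ / 5.6975369×10⁻⁵ = 86.53 K
T = 14.6 + 86.53 = 101.13 °C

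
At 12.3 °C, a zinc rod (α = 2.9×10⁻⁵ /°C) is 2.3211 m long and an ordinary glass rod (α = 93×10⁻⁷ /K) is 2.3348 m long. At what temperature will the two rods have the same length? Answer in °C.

Equal length when α₁L₁ΔT − α₂L₂ΔT = L₂ − L₁ = 1.37×10⁻² m
α₁L₁ = 6.73119×10⁻⁵, α₂L₂ = 2.171364×10⁻⁵ → Δ(αL) = 4.559826×10⁻⁵ m/K
ΔT = 1.37×10⁻² / 4.559826×10⁻⁵ = 300.450 K, so T = 12.3 + 300.450 = 312.750 °C

T = 312.8 °C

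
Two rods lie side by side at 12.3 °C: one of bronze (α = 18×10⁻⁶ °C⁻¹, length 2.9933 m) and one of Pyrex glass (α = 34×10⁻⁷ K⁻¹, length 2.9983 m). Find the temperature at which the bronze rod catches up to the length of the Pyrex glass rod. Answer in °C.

T = 126.8 °C

L₁(1 + α₁ΔT) = L₂(1 + α₂ΔT) ⇒ ΔT = (L₂ − L₁)/(α₁L₁ − α₂L₂)
L₂ − L₁ = 2.9983 − 2.9933 = 5.00×10⁻³ m
α₁L₁ − α₂L₂ = 18×10⁻⁶×2.9933 − 34×10⁻⁷×2.9983 = 4.368518×10⁻⁵ m/K
ΔT = 5.00×10⁻³ / 4.368518×10⁻⁵ = 114.455 K
T = 12.3 + 114.455 = 126.755 °C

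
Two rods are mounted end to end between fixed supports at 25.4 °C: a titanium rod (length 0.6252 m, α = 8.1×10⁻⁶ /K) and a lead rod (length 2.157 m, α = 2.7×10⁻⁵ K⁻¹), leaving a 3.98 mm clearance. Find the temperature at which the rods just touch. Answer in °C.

Gap closes when ΔL₁ + ΔL₂ = 3.98 mm = 3.98×10⁻³ m
(α₁L₁ + α₂L₂)ΔT = g
α₁L₁ + α₂L₂ = 8.1×10⁻⁶×0.6252 + 2.7×10⁻⁵×2.157 = 6.330312×10⁻⁵ m/K
ΔT = 3.98×10⁻³ / 6.330312×10⁻⁵ = 62.872 K
T = 25.4 + 62.872 = 88.272 °C

T = 88.3 °C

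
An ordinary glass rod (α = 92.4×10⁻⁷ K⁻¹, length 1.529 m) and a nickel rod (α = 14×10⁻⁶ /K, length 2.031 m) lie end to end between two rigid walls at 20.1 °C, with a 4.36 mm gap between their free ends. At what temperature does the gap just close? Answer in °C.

Gap closes when ΔL₁ + ΔL₂ = 4.36 mm = 4.36×10⁻³ m
(α₁L₁ + α₂L₂)ΔT = g
α₁L₁ + α₂L₂ = 92.4×10⁻⁷×1.529 + 14×10⁻⁶×2.031 = 4.256196×10⁻⁵ m/K
ΔT = 4.36×10⁻³ / 4.256196×10⁻⁵ = 102.44 K
T = 20.1 + 102.44 = 122.54 °C

T = 123 °C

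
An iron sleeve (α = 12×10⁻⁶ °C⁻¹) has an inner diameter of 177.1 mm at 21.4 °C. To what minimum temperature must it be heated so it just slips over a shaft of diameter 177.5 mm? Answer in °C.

Required Δd = 177.5 − 177.1 = 0.4 mm
Δd = αd₀ΔT ⇒ ΔT = Δd/(αd₀) = 0.4 / (12×10⁻⁶ × 177.1) = 188.22 K
T_min = 21.4 + 188.22 = 209.62 °C

T = 210 °C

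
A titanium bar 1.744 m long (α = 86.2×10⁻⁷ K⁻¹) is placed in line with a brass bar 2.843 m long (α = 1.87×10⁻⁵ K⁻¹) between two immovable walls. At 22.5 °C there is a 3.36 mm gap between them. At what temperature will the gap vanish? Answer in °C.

Gap closes when ΔL₁ + ΔL₂ = 3.36 mm = 3.36×10⁻³ m
(α₁L₁ + α₂L₂)ΔT = g
α₁L₁ + α₂L₂ = 86.2×10⁻⁷×1.744 + 1.87×10⁻⁵×2.843 = 6.819738×10⁻⁵ m/K
ΔT = 3.36×10⁻³ / 6.819738×10⁻⁵ = 49.269 K
T = 22.5 + 49.269 = 71.769 °C

T = 71.8 °C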